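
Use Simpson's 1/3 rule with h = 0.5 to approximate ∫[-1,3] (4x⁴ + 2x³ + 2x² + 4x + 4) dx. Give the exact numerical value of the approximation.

286

h = (3 − (-1))/8 = 0.5.
Nodes x₀,…,x₈ = -1, -0.5, 0, 0.5, 1, 1.5, 2, 2.5, 3.
f(x) = 4x⁴ + 2x³ + 2x² + 4x + 4: f₀=4, f₁=2.5, f₂=4, f₃=7, f₄=16, f₅=41.5, f₆=100, f₇=214, f₈=412.
(h/3)·[f₀ + 4f₁ + 2f₂ + 4f₃ + 2f₄ + 4f₅ + 2f₆ + 4f₇ + f₈] = 0.166667·(1716) = 286.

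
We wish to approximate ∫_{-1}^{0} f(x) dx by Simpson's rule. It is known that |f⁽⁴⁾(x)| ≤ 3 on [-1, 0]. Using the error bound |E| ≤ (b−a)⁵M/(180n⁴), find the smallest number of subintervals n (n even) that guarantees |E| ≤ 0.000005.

Need 3/(180n⁴) ≤ 0.000005.
n⁴ ≥ 3/(180·0.000005) = 3333.33 ⇒ n ≥ 7.5984, so the smallest even n is 8. (n must be even for Simpson's rule.)

8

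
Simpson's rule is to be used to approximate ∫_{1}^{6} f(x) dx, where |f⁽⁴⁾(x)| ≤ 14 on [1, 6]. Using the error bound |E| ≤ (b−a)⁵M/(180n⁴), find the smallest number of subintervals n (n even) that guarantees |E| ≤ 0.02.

Need 43750/(180n⁴) ≤ 0.02.
n⁴ ≥ 43750/(180·0.02) = 12152.8 ⇒ n ≥ 10.4995, so the smallest even n is 12. (n must be even for Simpson's rule.)

12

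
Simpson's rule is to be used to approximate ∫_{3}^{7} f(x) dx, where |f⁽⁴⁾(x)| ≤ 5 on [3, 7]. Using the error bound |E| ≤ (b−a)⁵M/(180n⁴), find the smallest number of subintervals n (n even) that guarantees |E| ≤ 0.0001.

Need 5120/(180n⁴) ≤ 0.0001.
n⁴ ≥ 5120/(180·0.0001) = 284444 ⇒ n ≥ 23.0940, so the smallest even n is 24. (n must be even for Simpson's rule.)

24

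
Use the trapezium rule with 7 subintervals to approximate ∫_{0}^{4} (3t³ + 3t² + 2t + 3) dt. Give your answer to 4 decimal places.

288.5714

h = (4 − 0)/7 = 0.571429.
Nodes t₀,…,t₇ = 0, 0.571429, 1.142857, 1.714286, 2.285714, 2.857143, 3.428571, 4.
f(t) = 3t³ + 3t² + 2t + 3: f₀=3, f₁=5.682216, f₂=13.682216, f₃=30.358601, f₄=59.069971, f₅=103.174927, f₆=166.032070, f₇=251.
(h/2)·[f₀ + 2f₁ + 2f₂ + 2f₃ + 2f₄ + 2f₅ + 2f₆ + f₇] = 0.285714·(1010) = 288.5714.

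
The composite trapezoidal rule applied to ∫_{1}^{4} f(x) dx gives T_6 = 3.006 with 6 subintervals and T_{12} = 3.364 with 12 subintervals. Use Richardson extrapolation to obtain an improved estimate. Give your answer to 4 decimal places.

3.4833

R = (4·T_{12} − T_6) / 3 = (4·3.364 − 3.006)/3 = (10.450)/3 = 3.4833.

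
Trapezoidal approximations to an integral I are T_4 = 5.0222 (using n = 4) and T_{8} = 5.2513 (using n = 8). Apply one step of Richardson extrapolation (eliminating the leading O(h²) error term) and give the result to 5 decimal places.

R = (4·T_{8} − T_4) / 3 = (4·5.2513 − 5.0222)/3 = (15.9830)/3 = 5.32767.

5.32767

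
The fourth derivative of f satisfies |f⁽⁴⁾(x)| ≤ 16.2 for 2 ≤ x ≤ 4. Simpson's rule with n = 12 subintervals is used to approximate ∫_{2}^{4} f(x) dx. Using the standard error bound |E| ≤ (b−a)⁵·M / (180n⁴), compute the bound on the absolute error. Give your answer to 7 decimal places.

0.0001389

|E| ≤ (2)⁵·16.2 / (180·12⁴) = 518.4/3732480 = 0.0001389.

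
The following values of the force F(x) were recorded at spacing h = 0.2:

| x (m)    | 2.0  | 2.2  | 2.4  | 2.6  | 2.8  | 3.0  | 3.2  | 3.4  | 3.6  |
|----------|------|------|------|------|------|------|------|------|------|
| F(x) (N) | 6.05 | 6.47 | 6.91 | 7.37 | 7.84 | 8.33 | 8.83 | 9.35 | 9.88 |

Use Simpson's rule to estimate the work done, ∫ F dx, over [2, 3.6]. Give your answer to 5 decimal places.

h = 0.2, n = 8.
(h/3)·[y₀ + 4y₁ + 2y₂ + 4y₃ + 2y₄ + 4y₅ + 2y₆ + 4y₇ + y₈] = 0.066667·(189.17) = 12.61133.

12.61133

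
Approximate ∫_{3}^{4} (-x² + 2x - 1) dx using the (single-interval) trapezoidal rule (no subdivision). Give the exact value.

-6.5

T = (b−a)/2 · [f(3) + f(4)] = 0.5·[(-4) + (-9)] = -6.5.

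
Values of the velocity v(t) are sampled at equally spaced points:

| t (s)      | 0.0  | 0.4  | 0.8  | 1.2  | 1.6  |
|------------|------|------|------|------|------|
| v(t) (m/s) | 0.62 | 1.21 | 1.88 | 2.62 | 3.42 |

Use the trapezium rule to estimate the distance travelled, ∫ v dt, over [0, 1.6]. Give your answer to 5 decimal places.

h = 0.4, n = 4.
(h/2)·[y₀ + 2y₁ + 2y₂ + 2y₃ + y₄] = 0.2·(15.46) = 3.09200.

3.09200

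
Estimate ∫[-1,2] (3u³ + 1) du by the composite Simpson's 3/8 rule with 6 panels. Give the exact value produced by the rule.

h = (2 − (-1))/6 = 0.5.
Nodes u₀,…,u₆ = -1, -0.5, 0, 0.5, 1, 1.5, 2.
f(u) = 3u³ + 1: f₀=-2, f₁=0.625, f₂=1, f₃=1.375, f₄=4, f₅=11.125, f₆=25.
(3h/8)·[f₀ + 3f₁ + 3f₂ + 2f₃ + 3f₄ + 3f₅ + f₆] = 0.1875·(76) = 14.25.

14.25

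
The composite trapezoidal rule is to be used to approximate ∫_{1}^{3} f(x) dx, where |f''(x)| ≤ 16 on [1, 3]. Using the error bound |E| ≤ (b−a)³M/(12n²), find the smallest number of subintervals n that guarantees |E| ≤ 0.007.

Need 128/(12n²) ≤ 0.007.
n² ≥ 128/(12·0.007) = 1523.81 ⇒ n ≥ 39.0360, so the smallest n is 40.

40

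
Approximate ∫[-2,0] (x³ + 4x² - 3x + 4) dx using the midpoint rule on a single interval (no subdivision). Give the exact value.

M = (b−a)·f(-1) = 2·(10) = 20.

20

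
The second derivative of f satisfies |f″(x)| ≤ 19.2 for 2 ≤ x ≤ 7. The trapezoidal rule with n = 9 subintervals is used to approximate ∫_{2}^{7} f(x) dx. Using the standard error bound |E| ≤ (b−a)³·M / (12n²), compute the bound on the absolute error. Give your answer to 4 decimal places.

2.4691

|E| ≤ (5)³·19.2 / (12·9²) = 2400/972 = 2.4691.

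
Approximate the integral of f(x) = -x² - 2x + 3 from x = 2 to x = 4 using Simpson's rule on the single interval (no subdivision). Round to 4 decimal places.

-24.6667

S = (b−a)/6 · [f(2) + 4f(3) + f(4)] = 0.333333·[(-5) + 4·(-12) + (-21)] = -24.6667.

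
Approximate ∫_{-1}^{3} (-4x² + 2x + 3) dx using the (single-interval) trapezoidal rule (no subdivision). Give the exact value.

T = (b−a)/2 · [f(-1) + f(3)] = 2·[(-3) + (-27)] = -60.

-60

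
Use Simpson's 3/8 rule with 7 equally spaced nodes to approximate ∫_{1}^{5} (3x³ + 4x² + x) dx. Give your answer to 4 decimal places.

645.3333

h = (5 − 1)/6 = 0.666667.
Nodes x₀,…,x₆ = 1, 1.666667, 2.333333, 3, 3.666667, 4.333333, 5.
f(x) = 3x³ + 4x² + x: f₀=8, f₁=26.666667, f₂=62.222222, f₃=120, f₄=205.333333, f₅=323.555556, f₆=480.
(3h/8)·[f₀ + 3f₁ + 3f₂ + 2f₃ + 3f₄ + 3f₅ + f₆] = 0.25·(2581.333333) = 645.3333.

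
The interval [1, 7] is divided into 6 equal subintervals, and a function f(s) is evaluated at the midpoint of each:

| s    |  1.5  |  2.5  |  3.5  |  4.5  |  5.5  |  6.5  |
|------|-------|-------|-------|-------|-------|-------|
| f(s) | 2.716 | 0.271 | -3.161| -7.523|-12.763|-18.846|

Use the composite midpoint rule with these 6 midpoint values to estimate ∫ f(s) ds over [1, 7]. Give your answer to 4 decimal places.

-39.3060

h = 1, n = 6.
h·[y(m₁) + y(m₂) + y(m₃) + y(m₄) + y(m₅) + y(m₆)] = 1·(-39.306) = -39.3060.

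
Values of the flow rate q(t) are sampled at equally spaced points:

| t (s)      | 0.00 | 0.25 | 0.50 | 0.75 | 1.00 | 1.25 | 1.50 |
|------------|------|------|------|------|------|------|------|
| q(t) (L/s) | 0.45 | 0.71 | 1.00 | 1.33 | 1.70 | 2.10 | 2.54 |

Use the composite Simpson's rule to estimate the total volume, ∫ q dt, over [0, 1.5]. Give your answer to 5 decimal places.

h = 0.25, n = 6.
(h/3)·[y₀ + 4y₁ + 2y₂ + 4y₃ + 2y₄ + 4y₅ + y₆] = 0.083333·(24.95) = 2.07917.

2.07917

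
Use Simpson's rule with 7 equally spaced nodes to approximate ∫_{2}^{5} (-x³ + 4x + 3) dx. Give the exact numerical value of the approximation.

h = (5 − 2)/6 = 0.5.
Nodes x₀,…,x₆ = 2, 2.5, 3, 3.5, 4, 4.5, 5.
f(x) = -x³ + 4x + 3: f₀=3, f₁=-2.625, f₂=-12, f₃=-25.875, f₄=-45, f₅=-70.125, f₆=-102.
(h/3)·[f₀ + 4f₁ + 2f₂ + 4f₃ + 2f₄ + 4f₅ + f₆] = 0.166667·(-607.5) = -101.25.

-101.25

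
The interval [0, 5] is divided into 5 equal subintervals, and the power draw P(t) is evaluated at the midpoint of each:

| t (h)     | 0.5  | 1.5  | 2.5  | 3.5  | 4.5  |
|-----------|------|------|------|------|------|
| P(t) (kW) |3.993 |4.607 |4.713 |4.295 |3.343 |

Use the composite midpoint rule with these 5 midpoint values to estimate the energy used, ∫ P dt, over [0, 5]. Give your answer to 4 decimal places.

h = 1, n = 5.
h·[y(m₁) + y(m₂) + y(m₃) + y(m₄) + y(m₅)] = 1·(20.951) = 20.9510.

20.9510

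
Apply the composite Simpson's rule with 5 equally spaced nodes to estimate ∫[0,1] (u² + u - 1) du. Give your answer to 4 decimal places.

h = (1 − 0)/4 = 0.25.
Nodes u₀,…,u₄ = 0, 0.25, 0.5, 0.75, 1.
f(u) = u² + u - 1: f₀=-1, f₁=-0.6875, f₂=-0.25, f₃=0.3125, f₄=1.
(h/3)·[f₀ + 4f₁ + 2f₂ + 4f₃ + f₄] = 0.083333·(-2) = -0.1667.

-0.1667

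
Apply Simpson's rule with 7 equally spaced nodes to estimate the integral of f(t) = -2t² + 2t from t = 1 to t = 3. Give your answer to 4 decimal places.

h = (3 − 1)/6 = 0.333333.
Nodes t₀,…,t₆ = 1, 1.333333, 1.666667, 2, 2.333333, 2.666667, 3.
f(t) = -2t² + 2t: f₀=0, f₁=-0.888889, f₂=-2.222222, f₃=-4, f₄=-6.222222, f₅=-8.888889, f₆=-12.
(h/3)·[f₀ + 4f₁ + 2f₂ + 4f₃ + 2f₄ + 4f₅ + f₆] = 0.111111·(-84) = -9.3333.

-9.3333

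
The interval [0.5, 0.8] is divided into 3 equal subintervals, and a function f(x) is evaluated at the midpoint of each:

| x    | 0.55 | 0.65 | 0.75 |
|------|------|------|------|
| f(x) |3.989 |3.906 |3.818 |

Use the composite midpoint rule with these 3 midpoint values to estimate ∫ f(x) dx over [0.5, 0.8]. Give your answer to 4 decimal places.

1.1713

h = 0.1, n = 3.
h·[y(m₁) + y(m₂) + y(m₃)] = 0.1·(11.713) = 1.1713.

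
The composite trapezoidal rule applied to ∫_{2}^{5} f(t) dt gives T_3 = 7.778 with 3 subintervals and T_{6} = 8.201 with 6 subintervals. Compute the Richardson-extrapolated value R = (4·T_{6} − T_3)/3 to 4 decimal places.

R = (4·T_{6} − T_3) / 3 = (4·8.201 − 7.778)/3 = (25.026)/3 = 8.3420.

8.3420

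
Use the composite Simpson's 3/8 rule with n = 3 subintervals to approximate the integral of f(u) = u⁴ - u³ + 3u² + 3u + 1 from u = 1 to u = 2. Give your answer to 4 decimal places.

14.9537

h = (2 − 1)/3 = 0.333333.
Nodes u₀,…,u₃ = 1, 1.333333, 1.666667, 2.
f(u) = u⁴ - u³ + 3u² + 3u + 1: f₀=7, f₁=11.123457, f₂=17.419753, f₃=27.
(3h/8)·[f₀ + 3f₁ + 3f₂ + f₃] = 0.125·(119.629630) = 14.9537.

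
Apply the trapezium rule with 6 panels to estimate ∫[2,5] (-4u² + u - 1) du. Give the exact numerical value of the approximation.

-149

h = (5 − 2)/6 = 0.5.
Nodes u₀,…,u₆ = 2, 2.5, 3, 3.5, 4, 4.5, 5.
f(u) = -4u² + u - 1: f₀=-15, f₁=-23.5, f₂=-34, f₃=-46.5, f₄=-61, f₅=-77.5, f₆=-96.
(h/2)·[f₀ + 2f₁ + 2f₂ + 2f₃ + 2f₄ + 2f₅ + f₆] = 0.25·(-596) = -149.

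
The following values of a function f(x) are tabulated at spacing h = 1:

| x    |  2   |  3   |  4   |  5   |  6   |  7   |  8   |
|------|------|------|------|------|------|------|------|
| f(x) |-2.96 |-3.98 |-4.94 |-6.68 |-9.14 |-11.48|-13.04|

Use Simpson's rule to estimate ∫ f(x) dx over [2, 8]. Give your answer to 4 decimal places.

-44.2400

h = 1, n = 6.
(h/3)·[y₀ + 4y₁ + 2y₂ + 4y₃ + 2y₄ + 4y₅ + y₆] = 0.333333·(-132.72) = -44.2400.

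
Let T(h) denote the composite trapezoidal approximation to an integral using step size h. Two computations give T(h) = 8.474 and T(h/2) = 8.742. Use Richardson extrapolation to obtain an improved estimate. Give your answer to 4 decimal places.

8.8313

R = (4·T(h/2) − T(h)) / 3 = (4·8.742 − 8.474)/3 = (26.494)/3 = 8.8313.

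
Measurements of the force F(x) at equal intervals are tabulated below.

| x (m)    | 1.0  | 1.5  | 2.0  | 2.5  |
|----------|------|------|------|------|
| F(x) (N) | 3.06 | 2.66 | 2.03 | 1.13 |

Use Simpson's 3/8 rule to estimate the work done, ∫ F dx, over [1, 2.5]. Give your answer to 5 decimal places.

3.42375

h = 0.5, n = 3.
(3h/8)·[y₀ + 3y₁ + 3y₂ + y₃] = 0.1875·(18.26) = 3.42375.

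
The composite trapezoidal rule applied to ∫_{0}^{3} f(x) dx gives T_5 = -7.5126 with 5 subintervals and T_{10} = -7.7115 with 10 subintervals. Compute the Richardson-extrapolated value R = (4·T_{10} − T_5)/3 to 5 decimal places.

R = (4·T_{10} − T_5) / 3 = (4·(-7.7115) − (-7.5126))/3 = (-23.3334)/3 = -7.77780.

-7.77780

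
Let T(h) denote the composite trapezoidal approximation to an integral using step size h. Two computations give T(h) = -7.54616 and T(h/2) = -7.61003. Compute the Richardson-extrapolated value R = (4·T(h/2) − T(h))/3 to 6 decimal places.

R = (4·T(h/2) − T(h)) / 3 = (4·(-7.61003) − (-7.54616))/3 = (-22.89396)/3 = -7.631320.

-7.631320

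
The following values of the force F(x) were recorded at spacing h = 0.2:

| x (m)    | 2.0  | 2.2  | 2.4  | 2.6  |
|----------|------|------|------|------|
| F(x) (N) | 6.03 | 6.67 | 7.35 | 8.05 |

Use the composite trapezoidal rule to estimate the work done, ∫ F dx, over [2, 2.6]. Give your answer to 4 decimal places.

4.2120

h = 0.2, n = 3.
(h/2)·[y₀ + 2y₁ + 2y₂ + y₃] = 0.1·(42.12) = 4.2120.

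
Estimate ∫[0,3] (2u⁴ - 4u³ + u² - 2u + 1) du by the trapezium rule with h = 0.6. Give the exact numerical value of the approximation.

22.59408

h = (3 − 0)/5 = 0.6.
Nodes u₀,…,u₅ = 0, 0.6, 1.2, 1.8, 2.4, 3.
f(u) = 2u⁴ - 4u³ + u² - 2u + 1: f₀=1, f₁=-0.4448, f₂=-2.7248, f₃=-1.6928, f₄=13.0192, f₅=58.
(h/2)·[f₀ + 2f₁ + 2f₂ + 2f₃ + 2f₄ + f₅] = 0.3·(75.3136) = 22.59408.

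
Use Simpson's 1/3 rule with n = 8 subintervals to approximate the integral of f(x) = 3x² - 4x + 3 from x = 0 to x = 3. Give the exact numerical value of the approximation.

18

h = (3 − 0)/8 = 0.375.
Nodes x₀,…,x₈ = 0, 0.375, 0.75, 1.125, 1.5, 1.875, 2.25, 2.625, 3.
f(x) = 3x² - 4x + 3: f₀=3, f₁=1.921875, f₂=1.6875, f₃=2.296875, f₄=3.75, f₅=6.046875, f₆=9.1875, f₇=13.171875, f₈=18.
(h/3)·[f₀ + 4f₁ + 2f₂ + 4f₃ + 2f₄ + 4f₅ + 2f₆ + 4f₇ + f₈] = 0.125·(144) = 18.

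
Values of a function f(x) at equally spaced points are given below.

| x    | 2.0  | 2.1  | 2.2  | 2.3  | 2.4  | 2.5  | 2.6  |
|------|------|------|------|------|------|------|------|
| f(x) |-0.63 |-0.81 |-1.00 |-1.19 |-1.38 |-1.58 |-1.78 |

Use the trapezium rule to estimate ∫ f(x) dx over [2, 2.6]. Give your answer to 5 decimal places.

h = 0.1, n = 6.
(h/2)·[y₀ + 2y₁ + 2y₂ + 2y₃ + 2y₄ + 2y₅ + y₆] = 0.05·(-14.33) = -0.71650.

-0.71650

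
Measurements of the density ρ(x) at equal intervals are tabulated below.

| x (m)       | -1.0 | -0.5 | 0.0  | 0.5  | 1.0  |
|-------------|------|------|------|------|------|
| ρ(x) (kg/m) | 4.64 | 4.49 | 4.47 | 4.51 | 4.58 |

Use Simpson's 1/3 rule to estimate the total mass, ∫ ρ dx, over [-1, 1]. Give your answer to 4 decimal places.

h = 0.5, n = 4.
(h/3)·[y₀ + 4y₁ + 2y₂ + 4y₃ + y₄] = 0.166667·(54.16) = 9.0267.

9.0267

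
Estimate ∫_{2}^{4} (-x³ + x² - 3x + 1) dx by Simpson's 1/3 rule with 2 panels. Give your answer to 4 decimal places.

h = (4 − 2)/2 = 1.
Nodes x₀,…,x₂ = 2, 3, 4.
f(x) = -x³ + x² - 3x + 1: f₀=-9, f₁=-26, f₂=-59.
(h/3)·[f₀ + 4f₁ + f₂] = 0.333333·(-172) = -57.3333.

-57.3333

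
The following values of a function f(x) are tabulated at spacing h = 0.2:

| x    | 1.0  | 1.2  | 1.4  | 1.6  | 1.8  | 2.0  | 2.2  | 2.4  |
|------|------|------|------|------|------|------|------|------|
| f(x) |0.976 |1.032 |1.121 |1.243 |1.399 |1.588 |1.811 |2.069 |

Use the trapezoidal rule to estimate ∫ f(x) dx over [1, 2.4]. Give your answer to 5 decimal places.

h = 0.2, n = 7.
(h/2)·[y₀ + 2y₁ + 2y₂ + 2y₃ + 2y₄ + 2y₅ + 2y₆ + y₇] = 0.1·(19.433) = 1.94330.

1.94330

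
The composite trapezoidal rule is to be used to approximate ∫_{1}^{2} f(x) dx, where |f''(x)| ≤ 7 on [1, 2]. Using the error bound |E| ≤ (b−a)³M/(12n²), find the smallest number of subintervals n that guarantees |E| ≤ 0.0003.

Need 7/(12n²) ≤ 0.0003.
n² ≥ 7/(12·0.0003) = 1944.44 ⇒ n ≥ 44.0959, so the smallest n is 45.

45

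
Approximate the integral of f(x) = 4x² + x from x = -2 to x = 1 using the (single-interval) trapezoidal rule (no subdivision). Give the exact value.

T = (b−a)/2 · [f(-2) + f(1)] = 1.5·[14 + 5] = 28.5.

28.5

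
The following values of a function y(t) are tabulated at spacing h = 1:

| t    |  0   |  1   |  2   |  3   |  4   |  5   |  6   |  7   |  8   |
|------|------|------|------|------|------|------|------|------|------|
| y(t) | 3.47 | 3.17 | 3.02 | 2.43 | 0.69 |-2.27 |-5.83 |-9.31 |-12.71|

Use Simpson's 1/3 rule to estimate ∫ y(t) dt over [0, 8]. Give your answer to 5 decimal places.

-12.46667

h = 1, n = 8.
(h/3)·[y₀ + 4y₁ + 2y₂ + 4y₃ + 2y₄ + 4y₅ + 2y₆ + 4y₇ + y₈] = 0.333333·(-37.40) = -12.46667.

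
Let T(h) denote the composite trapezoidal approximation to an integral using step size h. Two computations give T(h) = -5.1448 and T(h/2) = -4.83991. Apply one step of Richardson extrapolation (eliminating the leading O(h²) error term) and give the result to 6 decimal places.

R = (4·T(h/2) − T(h)) / 3 = (4·(-4.83991) − (-5.1448))/3 = (-14.21484)/3 = -4.738280.

-4.738280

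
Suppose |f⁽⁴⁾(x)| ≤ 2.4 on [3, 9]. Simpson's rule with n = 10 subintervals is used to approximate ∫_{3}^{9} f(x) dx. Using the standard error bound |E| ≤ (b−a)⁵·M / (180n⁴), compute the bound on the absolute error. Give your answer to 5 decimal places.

|E| ≤ (6)⁵·2.4 / (180·10⁴) = 18662.4/1800000 = 0.01037.

0.01037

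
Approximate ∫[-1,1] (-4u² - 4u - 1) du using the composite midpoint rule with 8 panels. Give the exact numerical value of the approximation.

-4.625

h = (1 − (-1))/8 = 0.25.
Midpoints m₁,…,m₈ = -0.875, -0.625, -0.375, -0.125, 0.125, 0.375, 0.625, 0.875.
f(m₁)=-0.5625, f(m₂)=-0.0625, f(m₃)=-0.0625, f(m₄)=-0.5625, f(m₅)=-1.5625, f(m₆)=-3.0625, f(m₇)=-5.0625, f(m₈)=-7.5625.
h·[f(m₁) + f(m₂) + f(m₃) + f(m₄) + f(m₅) + f(m₆) + f(m₇) + f(m₈)] = 0.25·(-18.5) = -4.625.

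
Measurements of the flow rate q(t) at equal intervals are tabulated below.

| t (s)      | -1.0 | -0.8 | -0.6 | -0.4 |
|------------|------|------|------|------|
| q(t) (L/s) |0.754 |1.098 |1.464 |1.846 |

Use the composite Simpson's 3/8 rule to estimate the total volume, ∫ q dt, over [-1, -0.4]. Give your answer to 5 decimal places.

0.77145

h = 0.2, n = 3.
(3h/8)·[y₀ + 3y₁ + 3y₂ + y₃] = 0.075·(10.286) = 0.77145.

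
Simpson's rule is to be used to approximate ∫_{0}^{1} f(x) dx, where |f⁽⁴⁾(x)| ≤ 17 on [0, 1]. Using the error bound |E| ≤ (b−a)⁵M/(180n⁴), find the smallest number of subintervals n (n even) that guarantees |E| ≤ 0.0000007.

Need 17/(180n⁴) ≤ 0.0000007.
n⁴ ≥ 17/(180·0.0000007) = 134921 ⇒ n ≥ 19.1655, so the smallest even n is 20. (n must be even for Simpson's rule.)

20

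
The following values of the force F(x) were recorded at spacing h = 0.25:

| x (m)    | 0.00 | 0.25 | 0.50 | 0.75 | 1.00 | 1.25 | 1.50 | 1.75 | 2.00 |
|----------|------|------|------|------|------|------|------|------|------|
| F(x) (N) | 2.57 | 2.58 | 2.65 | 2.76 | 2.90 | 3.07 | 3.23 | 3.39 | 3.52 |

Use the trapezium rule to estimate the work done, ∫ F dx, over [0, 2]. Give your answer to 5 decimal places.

h = 0.25, n = 8.
(h/2)·[y₀ + 2y₁ + 2y₂ + 2y₃ + 2y₄ + 2y₅ + 2y₆ + 2y₇ + y₈] = 0.125·(47.25) = 5.90625.

5.90625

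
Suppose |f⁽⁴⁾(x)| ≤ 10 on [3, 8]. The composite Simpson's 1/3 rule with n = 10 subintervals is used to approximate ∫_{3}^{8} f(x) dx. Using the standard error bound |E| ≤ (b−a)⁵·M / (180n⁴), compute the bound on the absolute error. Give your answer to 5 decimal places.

0.01736

|E| ≤ (5)⁵·10 / (180·10⁴) = 31250/1800000 = 0.01736.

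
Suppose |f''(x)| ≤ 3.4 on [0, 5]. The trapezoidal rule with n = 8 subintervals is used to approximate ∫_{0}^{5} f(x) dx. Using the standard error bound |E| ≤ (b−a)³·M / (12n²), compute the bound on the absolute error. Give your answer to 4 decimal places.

0.5534

|E| ≤ (5)³·3.4 / (12·8²) = 425/768 = 0.5534.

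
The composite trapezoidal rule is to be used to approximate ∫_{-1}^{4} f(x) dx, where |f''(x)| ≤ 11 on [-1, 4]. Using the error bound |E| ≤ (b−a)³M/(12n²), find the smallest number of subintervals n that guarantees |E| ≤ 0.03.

Need 1375/(12n²) ≤ 0.03.
n² ≥ 1375/(12·0.03) = 3819.44 ⇒ n ≥ 61.8017, so the smallest n is 62.

62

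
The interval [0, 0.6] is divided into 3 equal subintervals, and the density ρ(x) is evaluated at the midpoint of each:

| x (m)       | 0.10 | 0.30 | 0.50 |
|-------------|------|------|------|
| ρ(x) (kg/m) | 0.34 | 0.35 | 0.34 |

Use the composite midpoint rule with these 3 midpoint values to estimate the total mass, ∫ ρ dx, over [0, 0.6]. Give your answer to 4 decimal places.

h = 0.2, n = 3.
h·[y(m₁) + y(m₂) + y(m₃)] = 0.2·(1.03) = 0.2060.

0.2060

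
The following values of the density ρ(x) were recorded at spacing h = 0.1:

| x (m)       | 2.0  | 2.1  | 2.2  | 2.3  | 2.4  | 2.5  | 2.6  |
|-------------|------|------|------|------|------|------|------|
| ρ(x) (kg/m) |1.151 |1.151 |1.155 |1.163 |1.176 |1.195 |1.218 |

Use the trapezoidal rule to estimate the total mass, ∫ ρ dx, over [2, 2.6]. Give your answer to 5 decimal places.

h = 0.1, n = 6.
(h/2)·[y₀ + 2y₁ + 2y₂ + 2y₃ + 2y₄ + 2y₅ + y₆] = 0.05·(14.049) = 0.70245.

0.70245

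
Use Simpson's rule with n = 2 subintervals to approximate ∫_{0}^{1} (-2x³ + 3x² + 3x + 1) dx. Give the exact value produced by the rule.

h = (1 − 0)/2 = 0.5.
Nodes x₀,…,x₂ = 0, 0.5, 1.
f(x) = -2x³ + 3x² + 3x + 1: f₀=1, f₁=3, f₂=5.
(h/3)·[f₀ + 4f₁ + f₂] = 0.166667·(18) = 3.

3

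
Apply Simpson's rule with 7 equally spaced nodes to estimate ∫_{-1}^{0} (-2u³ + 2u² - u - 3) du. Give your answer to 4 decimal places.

h = (0 − (-1))/6 = 0.166667.
Nodes u₀,…,u₆ = -1, -0.833333, -0.666667, -0.5, -0.333333, -0.166667, 0.
f(u) = -2u³ + 2u² - u - 3: f₀=2, f₁=0.379630, f₂=-0.851852, f₃=-1.75, f₄=-2.370370, f₅=-2.768519, f₆=-3.
(h/3)·[f₀ + 4f₁ + 2f₂ + 4f₃ + 2f₄ + 4f₅ + f₆] = 0.055556·(-24) = -1.3333.

-1.3333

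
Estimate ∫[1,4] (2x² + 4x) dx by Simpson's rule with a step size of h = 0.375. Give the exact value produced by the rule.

h = (4 − 1)/8 = 0.375.
Nodes x₀,…,x₈ = 1, 1.375, 1.75, 2.125, 2.5, 2.875, 3.25, 3.625, 4.
f(x) = 2x² + 4x: f₀=6, f₁=9.28125, f₂=13.125, f₃=17.53125, f₄=22.5, f₅=28.03125, f₆=34.125, f₇=40.78125, f₈=48.
(h/3)·[f₀ + 4f₁ + 2f₂ + 4f₃ + 2f₄ + 4f₅ + 2f₆ + 4f₇ + f₈] = 0.125·(576) = 72.

72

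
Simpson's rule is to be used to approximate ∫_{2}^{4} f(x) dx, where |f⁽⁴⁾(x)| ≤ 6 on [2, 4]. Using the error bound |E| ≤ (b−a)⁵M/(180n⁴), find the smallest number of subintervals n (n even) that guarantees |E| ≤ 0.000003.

26

Need 192/(180n⁴) ≤ 0.000003.
n⁴ ≥ 192/(180·0.000003) = 355556 ⇒ n ≥ 24.4189, so the smallest even n is 26. (n must be even for Simpson's rule.)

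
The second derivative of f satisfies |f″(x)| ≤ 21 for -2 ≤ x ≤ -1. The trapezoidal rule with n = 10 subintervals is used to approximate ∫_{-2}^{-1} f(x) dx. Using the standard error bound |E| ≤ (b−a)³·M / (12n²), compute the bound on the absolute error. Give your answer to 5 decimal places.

|E| ≤ (1)³·21 / (12·10²) = 21/1200 = 0.01750.

0.01750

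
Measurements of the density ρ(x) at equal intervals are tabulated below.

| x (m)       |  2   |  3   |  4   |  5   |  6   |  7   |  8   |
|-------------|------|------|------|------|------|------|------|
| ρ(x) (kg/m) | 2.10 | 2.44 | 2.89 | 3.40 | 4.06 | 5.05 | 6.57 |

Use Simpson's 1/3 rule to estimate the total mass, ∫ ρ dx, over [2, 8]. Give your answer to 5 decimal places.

h = 1, n = 6.
(h/3)·[y₀ + 4y₁ + 2y₂ + 4y₃ + 2y₄ + 4y₅ + y₆] = 0.333333·(66.13) = 22.04333.

22.04333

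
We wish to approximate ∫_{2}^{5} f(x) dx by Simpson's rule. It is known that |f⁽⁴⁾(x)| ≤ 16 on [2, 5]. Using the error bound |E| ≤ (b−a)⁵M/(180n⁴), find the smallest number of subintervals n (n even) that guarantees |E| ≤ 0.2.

Need 3888/(180n⁴) ≤ 0.2.
n⁴ ≥ 3888/(180·0.2) = 108 ⇒ n ≥ 3.2237, so the smallest even n is 4. (n must be even for Simpson's rule.)

4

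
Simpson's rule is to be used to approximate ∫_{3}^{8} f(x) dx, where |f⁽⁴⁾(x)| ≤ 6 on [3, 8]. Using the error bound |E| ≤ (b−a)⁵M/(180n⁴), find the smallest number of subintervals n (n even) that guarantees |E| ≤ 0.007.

12

Need 18750/(180n⁴) ≤ 0.007.
n⁴ ≥ 18750/(180·0.007) = 14881 ⇒ n ≥ 11.0448, so the smallest even n is 12. (n must be even for Simpson's rule.)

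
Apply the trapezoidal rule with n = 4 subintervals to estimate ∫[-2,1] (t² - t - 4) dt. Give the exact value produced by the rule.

-7.21875

h = (1 − (-2))/4 = 0.75.
Nodes t₀,…,t₄ = -2, -1.25, -0.5, 0.25, 1.
f(t) = t² - t - 4: f₀=2, f₁=-1.1875, f₂=-3.25, f₃=-4.1875, f₄=-4.
(h/2)·[f₀ + 2f₁ + 2f₂ + 2f₃ + f₄] = 0.375·(-19.25) = -7.21875.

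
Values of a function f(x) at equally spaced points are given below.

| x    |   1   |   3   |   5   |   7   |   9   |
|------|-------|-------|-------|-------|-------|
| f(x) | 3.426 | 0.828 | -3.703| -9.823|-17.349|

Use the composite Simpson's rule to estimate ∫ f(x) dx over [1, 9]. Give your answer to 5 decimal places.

-38.20600

h = 2, n = 4.
(h/3)·[y₀ + 4y₁ + 2y₂ + 4y₃ + y₄] = 0.666667·(-57.309) = -38.20600.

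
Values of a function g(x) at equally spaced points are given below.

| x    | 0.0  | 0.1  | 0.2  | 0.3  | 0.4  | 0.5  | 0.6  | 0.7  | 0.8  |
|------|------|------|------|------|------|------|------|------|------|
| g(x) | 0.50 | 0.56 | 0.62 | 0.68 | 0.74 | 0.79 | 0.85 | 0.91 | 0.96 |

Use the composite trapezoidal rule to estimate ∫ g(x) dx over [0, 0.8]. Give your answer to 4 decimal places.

h = 0.1, n = 8.
(h/2)·[y₀ + 2y₁ + 2y₂ + 2y₃ + 2y₄ + 2y₅ + 2y₆ + 2y₇ + y₈] = 0.05·(11.76) = 0.5880.

0.5880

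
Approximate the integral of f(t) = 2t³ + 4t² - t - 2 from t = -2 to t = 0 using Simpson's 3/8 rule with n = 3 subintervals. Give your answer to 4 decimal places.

h = (0 − (-2))/3 = 0.666667.
Nodes t₀,…,t₃ = -2, -1.333333, -0.666667, 0.
f(t) = 2t³ + 4t² - t - 2: f₀=0, f₁=1.703704, f₂=-0.148148, f₃=-2.
(3h/8)·[f₀ + 3f₁ + 3f₂ + f₃] = 0.25·(2.666667) = 0.6667.

0.6667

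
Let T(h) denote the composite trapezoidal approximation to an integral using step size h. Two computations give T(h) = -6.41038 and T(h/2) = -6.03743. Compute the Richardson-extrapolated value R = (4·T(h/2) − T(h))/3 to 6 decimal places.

-5.913113

R = (4·T(h/2) − T(h)) / 3 = (4·(-6.03743) − (-6.41038))/3 = (-17.73934)/3 = -5.913113.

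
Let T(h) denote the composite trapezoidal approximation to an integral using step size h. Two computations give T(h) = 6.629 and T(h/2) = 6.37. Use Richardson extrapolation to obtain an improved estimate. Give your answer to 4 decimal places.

6.2837

R = (4·T(h/2) − T(h)) / 3 = (4·6.37 − 6.629)/3 = (18.851)/3 = 6.2837.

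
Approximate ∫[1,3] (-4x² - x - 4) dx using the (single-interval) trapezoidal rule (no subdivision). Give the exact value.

-52

T = (b−a)/2 · [f(1) + f(3)] = 1·[(-9) + (-43)] = -52.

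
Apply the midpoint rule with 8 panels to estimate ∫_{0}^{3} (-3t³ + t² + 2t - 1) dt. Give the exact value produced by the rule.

-45.310546875

h = (3 − 0)/8 = 0.375.
Midpoints m₁,…,m₈ = 0.1875, 0.5625, 0.9375, 1.3125, 1.6875, 2.0625, 2.4375, 2.8125.
f(m₁)=-0.609619140625, f(m₂)=-0.092529296875, f(m₃)=-0.718017578125, f(m₄)=-3.435302734375, f(m₅)=-9.193603515625, f(m₆)=-18.942138671875, f(m₇)=-33.630126953125, f(m₈)=-54.206787109375.
h·[f(m₁) + f(m₂) + f(m₃) + f(m₄) + f(m₅) + f(m₆) + f(m₇) + f(m₈)] = 0.375·(-120.828125) = -45.310546875.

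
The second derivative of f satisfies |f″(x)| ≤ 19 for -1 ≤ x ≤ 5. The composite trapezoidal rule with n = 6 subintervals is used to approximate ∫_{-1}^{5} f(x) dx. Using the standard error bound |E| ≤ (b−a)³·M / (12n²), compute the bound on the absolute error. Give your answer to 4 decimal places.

|E| ≤ (6)³·19 / (12·6²) = 4104/432 = 9.5000.

9.5000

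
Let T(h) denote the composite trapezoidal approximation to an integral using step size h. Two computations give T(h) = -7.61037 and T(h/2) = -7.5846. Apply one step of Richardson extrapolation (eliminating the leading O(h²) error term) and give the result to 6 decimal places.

-7.576010

R = (4·T(h/2) − T(h)) / 3 = (4·(-7.5846) − (-7.61037))/3 = (-22.72803)/3 = -7.576010.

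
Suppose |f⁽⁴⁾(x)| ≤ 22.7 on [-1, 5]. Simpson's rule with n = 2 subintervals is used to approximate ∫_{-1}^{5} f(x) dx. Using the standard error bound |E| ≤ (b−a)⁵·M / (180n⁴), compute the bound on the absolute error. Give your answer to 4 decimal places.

|E| ≤ (6)⁵·22.7 / (180·2⁴) = 176515.2/2880 = 61.2900.

61.2900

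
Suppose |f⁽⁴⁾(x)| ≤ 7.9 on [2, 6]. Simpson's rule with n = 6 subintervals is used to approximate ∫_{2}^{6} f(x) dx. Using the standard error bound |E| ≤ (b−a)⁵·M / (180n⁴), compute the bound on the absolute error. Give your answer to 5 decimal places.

0.03468

|E| ≤ (4)⁵·7.9 / (180·6⁴) = 8089.6/233280 = 0.03468.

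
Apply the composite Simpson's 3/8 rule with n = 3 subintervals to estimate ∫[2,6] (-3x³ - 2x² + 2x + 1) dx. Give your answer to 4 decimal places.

h = (6 − 2)/3 = 1.333333.
Nodes x₀,…,x₃ = 2, 3.333333, 4.666667, 6.
f(x) = -3x³ - 2x² + 2x + 1: f₀=-27, f₁=-125.666667, f₂=-338.111111, f₃=-707.
(3h/8)·[f₀ + 3f₁ + 3f₂ + f₃] = 0.5·(-2125.333333) = -1062.6667.

-1062.6667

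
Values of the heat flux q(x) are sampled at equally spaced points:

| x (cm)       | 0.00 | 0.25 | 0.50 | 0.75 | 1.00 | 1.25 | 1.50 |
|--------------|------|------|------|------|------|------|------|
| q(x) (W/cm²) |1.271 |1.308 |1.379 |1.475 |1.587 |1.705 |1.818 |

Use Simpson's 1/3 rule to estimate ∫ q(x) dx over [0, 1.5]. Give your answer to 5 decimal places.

2.24775

h = 0.25, n = 6.
(h/3)·[y₀ + 4y₁ + 2y₂ + 4y₃ + 2y₄ + 4y₅ + y₆] = 0.083333·(26.973) = 2.24775.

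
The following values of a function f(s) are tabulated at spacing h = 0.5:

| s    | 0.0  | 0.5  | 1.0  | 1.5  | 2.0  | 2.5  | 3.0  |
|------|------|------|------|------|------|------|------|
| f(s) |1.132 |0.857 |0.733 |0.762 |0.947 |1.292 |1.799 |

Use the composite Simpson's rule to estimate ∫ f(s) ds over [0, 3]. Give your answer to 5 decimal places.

h = 0.5, n = 6.
(h/3)·[y₀ + 4y₁ + 2y₂ + 4y₃ + 2y₄ + 4y₅ + y₆] = 0.166667·(17.935) = 2.98917.

2.98917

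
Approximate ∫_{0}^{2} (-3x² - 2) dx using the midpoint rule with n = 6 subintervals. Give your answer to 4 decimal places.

-11.9444

h = (2 − 0)/6 = 0.333333.
Midpoints m₁,…,m₆ = 0.166667, 0.5, 0.833333, 1.166667, 1.5, 1.833333.
f(m₁)=-2.083333, f(m₂)=-2.75, f(m₃)=-4.083333, f(m₄)=-6.083333, f(m₅)=-8.75, f(m₆)=-12.083333.
h·[f(m₁) + f(m₂) + f(m₃) + f(m₄) + f(m₅) + f(m₆)] = 0.333333·(-35.833333) = -11.9444.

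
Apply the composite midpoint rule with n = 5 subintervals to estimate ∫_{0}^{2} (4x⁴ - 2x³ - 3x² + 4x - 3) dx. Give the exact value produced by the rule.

h = (2 − 0)/5 = 0.4.
Midpoints m₁,…,m₅ = 0.2, 0.6, 1, 1.4, 1.8.
f(m₁)=-2.3296, f(m₂)=-1.5936, f(m₃)=0, f(m₄)=6.5984, f(m₅)=24.8064.
h·[f(m₁) + f(m₂) + f(m₃) + f(m₄) + f(m₅)] = 0.4·(27.4816) = 10.99264.

10.99264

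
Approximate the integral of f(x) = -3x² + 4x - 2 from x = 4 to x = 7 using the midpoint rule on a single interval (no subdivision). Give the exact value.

M = (b−a)·f(5.5) = 3·(-70.75) = -212.25.

-212.25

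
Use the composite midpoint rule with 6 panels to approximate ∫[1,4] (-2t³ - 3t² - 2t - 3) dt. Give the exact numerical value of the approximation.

-213.375

h = (4 − 1)/6 = 0.5.
Midpoints m₁,…,m₆ = 1.25, 1.75, 2.25, 2.75, 3.25, 3.75.
f(m₁)=-14.09375, f(m₂)=-26.40625, f(m₃)=-45.46875, f(m₄)=-72.78125, f(m₅)=-109.84375, f(m₆)=-158.15625.
h·[f(m₁) + f(m₂) + f(m₃) + f(m₄) + f(m₅) + f(m₆)] = 0.5·(-426.75) = -213.375.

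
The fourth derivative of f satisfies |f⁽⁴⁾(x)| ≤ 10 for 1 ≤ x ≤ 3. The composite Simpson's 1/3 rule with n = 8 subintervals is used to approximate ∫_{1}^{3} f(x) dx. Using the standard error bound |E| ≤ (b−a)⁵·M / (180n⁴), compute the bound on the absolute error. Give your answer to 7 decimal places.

|E| ≤ (2)⁵·10 / (180·8⁴) = 320/737280 = 0.0004340.

0.0004340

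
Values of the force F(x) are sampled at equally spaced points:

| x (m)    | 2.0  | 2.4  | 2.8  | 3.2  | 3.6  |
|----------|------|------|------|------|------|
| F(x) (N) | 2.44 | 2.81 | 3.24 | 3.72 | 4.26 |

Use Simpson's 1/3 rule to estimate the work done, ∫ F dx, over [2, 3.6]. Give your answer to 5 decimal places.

h = 0.4, n = 4.
(h/3)·[y₀ + 4y₁ + 2y₂ + 4y₃ + y₄] = 0.133333·(39.30) = 5.24000.

5.24000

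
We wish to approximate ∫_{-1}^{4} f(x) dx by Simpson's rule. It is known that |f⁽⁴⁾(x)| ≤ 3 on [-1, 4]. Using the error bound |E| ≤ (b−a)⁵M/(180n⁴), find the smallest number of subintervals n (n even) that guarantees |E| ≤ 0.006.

10

Need 9375/(180n⁴) ≤ 0.006.
n⁴ ≥ 9375/(180·0.006) = 8680.56 ⇒ n ≥ 9.6524, so the smallest even n is 10. (n must be even for Simpson's rule.)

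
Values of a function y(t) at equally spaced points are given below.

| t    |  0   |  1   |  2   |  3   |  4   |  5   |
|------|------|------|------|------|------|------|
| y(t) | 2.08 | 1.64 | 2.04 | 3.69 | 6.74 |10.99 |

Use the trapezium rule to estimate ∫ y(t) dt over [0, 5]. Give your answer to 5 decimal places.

20.64500

h = 1, n = 5.
(h/2)·[y₀ + 2y₁ + 2y₂ + 2y₃ + 2y₄ + y₅] = 0.5·(41.29) = 20.64500.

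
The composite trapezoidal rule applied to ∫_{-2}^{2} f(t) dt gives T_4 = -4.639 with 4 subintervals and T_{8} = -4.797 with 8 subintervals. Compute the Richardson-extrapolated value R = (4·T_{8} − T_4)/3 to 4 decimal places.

R = (4·T_{8} − T_4) / 3 = (4·(-4.797) − (-4.639))/3 = (-14.549)/3 = -4.8497.

-4.8497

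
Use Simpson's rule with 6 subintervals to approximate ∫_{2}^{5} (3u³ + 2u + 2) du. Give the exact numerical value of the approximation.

483.75

h = (5 − 2)/6 = 0.5.
Nodes u₀,…,u₆ = 2, 2.5, 3, 3.5, 4, 4.5, 5.
f(u) = 3u³ + 2u + 2: f₀=30, f₁=53.875, f₂=89, f₃=137.625, f₄=202, f₅=284.375, f₆=387.
(h/3)·[f₀ + 4f₁ + 2f₂ + 4f₃ + 2f₄ + 4f₅ + f₆] = 0.166667·(2902.5) = 483.75.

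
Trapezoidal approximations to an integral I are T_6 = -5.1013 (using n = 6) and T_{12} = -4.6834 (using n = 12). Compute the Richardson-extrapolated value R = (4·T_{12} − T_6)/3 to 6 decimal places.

-4.544100

R = (4·T_{12} − T_6) / 3 = (4·(-4.6834) − (-5.1013))/3 = (-13.6323)/3 = -4.544100.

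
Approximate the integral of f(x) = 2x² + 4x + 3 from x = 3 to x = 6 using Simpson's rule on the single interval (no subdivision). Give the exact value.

S = (b−a)/6 · [f(3) + 4f(4.5) + f(6)] = 0.5·[33 + 4·61.5 + 99] = 189.

189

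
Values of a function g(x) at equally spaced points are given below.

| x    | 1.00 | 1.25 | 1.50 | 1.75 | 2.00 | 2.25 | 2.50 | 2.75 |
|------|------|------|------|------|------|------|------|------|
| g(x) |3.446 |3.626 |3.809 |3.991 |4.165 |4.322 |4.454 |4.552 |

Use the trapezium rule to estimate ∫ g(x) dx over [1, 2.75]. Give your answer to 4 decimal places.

7.0915

h = 0.25, n = 7.
(h/2)·[y₀ + 2y₁ + 2y₂ + 2y₃ + 2y₄ + 2y₅ + 2y₆ + y₇] = 0.125·(56.732) = 7.0915.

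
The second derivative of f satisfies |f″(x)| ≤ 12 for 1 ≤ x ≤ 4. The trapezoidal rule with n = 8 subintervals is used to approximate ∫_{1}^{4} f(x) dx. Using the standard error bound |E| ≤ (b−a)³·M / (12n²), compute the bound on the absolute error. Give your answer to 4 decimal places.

0.4219

|E| ≤ (3)³·12 / (12·8²) = 324/768 = 0.4219.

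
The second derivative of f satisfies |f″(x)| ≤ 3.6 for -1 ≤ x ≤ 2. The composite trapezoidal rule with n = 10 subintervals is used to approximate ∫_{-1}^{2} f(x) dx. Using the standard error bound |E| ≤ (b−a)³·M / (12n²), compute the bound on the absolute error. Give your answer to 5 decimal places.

|E| ≤ (3)³·3.6 / (12·10²) = 97.2/1200 = 0.08100.

0.08100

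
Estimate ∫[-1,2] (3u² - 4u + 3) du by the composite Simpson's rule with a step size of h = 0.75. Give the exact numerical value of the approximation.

h = (2 − (-1))/4 = 0.75.
Nodes u₀,…,u₄ = -1, -0.25, 0.5, 1.25, 2.
f(u) = 3u² - 4u + 3: f₀=10, f₁=4.1875, f₂=1.75, f₃=2.6875, f₄=7.
(h/3)·[f₀ + 4f₁ + 2f₂ + 4f₃ + f₄] = 0.25·(48) = 12.

12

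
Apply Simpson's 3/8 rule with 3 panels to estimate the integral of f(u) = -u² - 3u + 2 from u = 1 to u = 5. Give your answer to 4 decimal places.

-69.3333

h = (5 − 1)/3 = 1.333333.
Nodes u₀,…,u₃ = 1, 2.333333, 3.666667, 5.
f(u) = -u² - 3u + 2: f₀=-2, f₁=-10.444444, f₂=-22.444444, f₃=-38.
(3h/8)·[f₀ + 3f₁ + 3f₂ + f₃] = 0.5·(-138.666667) = -69.3333.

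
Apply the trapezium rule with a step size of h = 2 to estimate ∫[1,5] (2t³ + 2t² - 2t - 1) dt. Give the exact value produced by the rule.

h = (5 − 1)/2 = 2.
Nodes t₀,…,t₂ = 1, 3, 5.
f(t) = 2t³ + 2t² - 2t - 1: f₀=1, f₁=65, f₂=289.
(h/2)·[f₀ + 2f₁ + f₂] = 1·(420) = 420.

420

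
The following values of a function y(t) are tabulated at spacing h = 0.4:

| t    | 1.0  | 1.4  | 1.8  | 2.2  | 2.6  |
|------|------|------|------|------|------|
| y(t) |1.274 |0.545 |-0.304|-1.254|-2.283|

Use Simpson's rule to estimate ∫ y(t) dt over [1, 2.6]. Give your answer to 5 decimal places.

h = 0.4, n = 4.
(h/3)·[y₀ + 4y₁ + 2y₂ + 4y₃ + y₄] = 0.133333·(-4.453) = -0.59373.

-0.59373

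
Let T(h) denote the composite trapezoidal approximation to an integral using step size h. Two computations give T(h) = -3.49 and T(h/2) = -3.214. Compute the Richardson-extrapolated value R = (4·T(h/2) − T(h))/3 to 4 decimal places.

-3.1220

R = (4·T(h/2) − T(h)) / 3 = (4·(-3.214) − (-3.49))/3 = (-9.366)/3 = -3.1220.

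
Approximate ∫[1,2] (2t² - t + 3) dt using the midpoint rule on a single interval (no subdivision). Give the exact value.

6

M = (b−a)·f(1.5) = 1·(6) = 6.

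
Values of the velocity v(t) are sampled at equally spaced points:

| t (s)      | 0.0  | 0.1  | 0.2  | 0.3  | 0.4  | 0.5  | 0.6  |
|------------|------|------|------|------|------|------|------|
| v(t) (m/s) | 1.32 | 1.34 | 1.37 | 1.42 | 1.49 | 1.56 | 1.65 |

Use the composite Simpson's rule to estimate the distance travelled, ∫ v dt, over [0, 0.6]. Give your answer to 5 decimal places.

0.86567

h = 0.1, n = 6.
(h/3)·[y₀ + 4y₁ + 2y₂ + 4y₃ + 2y₄ + 4y₅ + y₆] = 0.033333·(25.97) = 0.86567.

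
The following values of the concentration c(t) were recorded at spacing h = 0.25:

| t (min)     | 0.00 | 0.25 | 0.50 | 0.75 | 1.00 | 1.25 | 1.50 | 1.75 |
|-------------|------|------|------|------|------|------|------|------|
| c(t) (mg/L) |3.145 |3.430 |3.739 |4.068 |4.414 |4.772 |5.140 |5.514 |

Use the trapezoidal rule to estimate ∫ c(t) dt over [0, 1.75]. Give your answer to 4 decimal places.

h = 0.25, n = 7.
(h/2)·[y₀ + 2y₁ + 2y₂ + 2y₃ + 2y₄ + 2y₅ + 2y₆ + y₇] = 0.125·(59.785) = 7.4731.

7.4731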